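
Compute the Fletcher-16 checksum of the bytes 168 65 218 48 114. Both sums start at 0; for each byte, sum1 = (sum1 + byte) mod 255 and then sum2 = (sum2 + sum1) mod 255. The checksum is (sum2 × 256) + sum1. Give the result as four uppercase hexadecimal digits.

B367

Running sums (mod 255):
  after byte 0 (168): sum1=168, sum2=168
  after byte 1 (65): sum1=233, sum2=146
  after byte 2 (218): sum1=196, sum2=87
  after byte 3 (48): sum1=244, sum2=76
  after byte 4 (114): sum1=103, sum2=179
Checksum = sum2·256 + sum1 = 179·256 + 103 = 45927 = 0xB367.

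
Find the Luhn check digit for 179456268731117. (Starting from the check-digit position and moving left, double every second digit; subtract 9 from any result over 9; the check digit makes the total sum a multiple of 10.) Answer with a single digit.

2

Partial digits right→left: 7 1 1 1 3 7 8 6 2 6 5 4 9 7 1
Double every second digit counting from the check-digit position (so the 1st, 3rd, 5th, ... of the partial from the right).
  doubled (with −9 where >9): 5 2 6 7 4 1 9 2 → sum 36
  kept as-is: 1 1 7 6 6 4 7 → sum 32
Total = 36 + 32 = 68.
Check digit = (10 − (68 mod 10)) mod 10 = 2.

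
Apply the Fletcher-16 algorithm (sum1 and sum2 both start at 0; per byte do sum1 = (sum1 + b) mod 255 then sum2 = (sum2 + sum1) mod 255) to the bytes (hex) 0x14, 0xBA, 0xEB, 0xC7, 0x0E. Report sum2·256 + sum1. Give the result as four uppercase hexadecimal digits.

B090

Running sums (mod 255):
  after byte 0 (0x14): sum1=20, sum2=20
  after byte 1 (0xBA): sum1=206, sum2=226
  after byte 2 (0xEB): sum1=186, sum2=157
  after byte 3 (0xC7): sum1=130, sum2=32
  after byte 4 (0x0E): sum1=144, sum2=176
Checksum = sum2·256 + sum1 = 176·256 + 144 = 45200 = 0xB090.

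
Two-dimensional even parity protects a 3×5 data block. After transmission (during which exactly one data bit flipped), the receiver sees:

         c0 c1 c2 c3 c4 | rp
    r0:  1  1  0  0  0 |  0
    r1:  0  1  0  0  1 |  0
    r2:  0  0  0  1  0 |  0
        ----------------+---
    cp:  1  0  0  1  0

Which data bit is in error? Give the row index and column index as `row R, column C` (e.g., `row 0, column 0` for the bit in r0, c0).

row 2, column 4

Recompute each row's even parity and compare to rp:
  r0: data parity 0, sent rp 0 → ok
  r1: data parity 0, sent rp 0 → ok
  r2: data parity 1, sent rp 0 → mismatch
Recompute each column's even parity and compare to cp:
  c0: data parity 1, sent cp 1 → ok
  c1: data parity 0, sent cp 0 → ok
  c2: data parity 0, sent cp 0 → ok
  c3: data parity 1, sent cp 1 → ok
  c4: data parity 1, sent cp 0 → mismatch
Exactly one row (r2) and one column (c4) fail → the flipped bit is at their intersection.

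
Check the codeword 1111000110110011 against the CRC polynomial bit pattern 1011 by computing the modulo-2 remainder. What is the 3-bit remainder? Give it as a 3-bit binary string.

000

Modulo-2 division of 1111000110110011 by 1011:
  pos 0: 1111 XOR 1011 = 0100
  pos 1: 1000 XOR 1011 = 0011
  pos 3: 1100 XOR 1011 = 0111
  pos 4: 1111 XOR 1011 = 0100
  pos 5: 1001 XOR 1011 = 0010
  pos 7: 1001 XOR 1011 = 0010
  pos 9: 1010 XOR 1011 = 0001
  pos 12: 1011 XOR 1011 = 0000
Remainder = 000 (zero — the frame passes the CRC check).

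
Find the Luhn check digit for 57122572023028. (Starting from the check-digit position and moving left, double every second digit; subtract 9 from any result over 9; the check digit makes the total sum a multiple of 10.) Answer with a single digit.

5

Partial digits right→left: 8 2 0 3 2 0 2 7 5 2 2 1 7 5
Double every second digit counting from the check-digit position (so the 1st, 3rd, 5th, ... of the partial from the right).
  doubled (with −9 where >9): 7 0 4 4 1 4 5 → sum 25
  kept as-is: 2 3 0 7 2 1 5 → sum 20
Total = 25 + 20 = 45.
Check digit = (10 − (45 mod 10)) mod 10 = 5.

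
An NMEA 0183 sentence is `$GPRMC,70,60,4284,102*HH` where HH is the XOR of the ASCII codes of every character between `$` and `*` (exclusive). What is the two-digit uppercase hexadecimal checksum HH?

XOR the ASCII codes of the payload characters:
  'G' = 0x47 → acc = 0x47
  'P' = 0x50 → acc = 0x17
  'R' = 0x52 → acc = 0x45
  'M' = 0x4D → acc = 0x08
  'C' = 0x43 → acc = 0x4B
  ',' = 0x2C → acc = 0x67
  '7' = 0x37 → acc = 0x50
  '0' = 0x30 → acc = 0x60
  ',' = 0x2C → acc = 0x4C
  '6' = 0x36 → acc = 0x7A
  '0' = 0x30 → acc = 0x4A
  ',' = 0x2C → acc = 0x66
  '4' = 0x34 → acc = 0x52
  '2' = 0x32 → acc = 0x60
  '8' = 0x38 → acc = 0x58
  '4' = 0x34 → acc = 0x6C
  ',' = 0x2C → acc = 0x40
  '1' = 0x31 → acc = 0x71
  '0' = 0x30 → acc = 0x41
  '2' = 0x32 → acc = 0x73
Checksum = 0x73.

73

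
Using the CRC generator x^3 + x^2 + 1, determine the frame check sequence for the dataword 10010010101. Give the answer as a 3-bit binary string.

Append 3 zeros: 10010010101000. Divide by 1101 (XOR where the leading bit is 1):
  pos 0: 1001 XOR 1101 = 0100
  pos 1: 1000 XOR 1101 = 0101
  pos 2: 1010 XOR 1101 = 0111
  pos 3: 1111 XOR 1101 = 0010
  pos 5: 1001 XOR 1101 = 0100
  pos 6: 1000 XOR 1101 = 0101
  pos 7: 1011 XOR 1101 = 0110
  pos 8: 1100 XOR 1101 = 0001
Remainder (last 3 bits) = 100. This is the CRC / FCS.

100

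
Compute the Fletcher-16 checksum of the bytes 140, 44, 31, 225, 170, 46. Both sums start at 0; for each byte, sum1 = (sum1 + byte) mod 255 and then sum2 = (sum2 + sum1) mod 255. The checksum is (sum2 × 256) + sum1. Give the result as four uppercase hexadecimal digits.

CD92

Running sums (mod 255):
  after byte 0 (140): sum1=140, sum2=140
  after byte 1 (44): sum1=184, sum2=69
  after byte 2 (31): sum1=215, sum2=29
  after byte 3 (225): sum1=185, sum2=214
  after byte 4 (170): sum1=100, sum2=59
  after byte 5 (46): sum1=146, sum2=205
Checksum = sum2·256 + sum1 = 205·256 + 146 = 52626 = 0xCD92.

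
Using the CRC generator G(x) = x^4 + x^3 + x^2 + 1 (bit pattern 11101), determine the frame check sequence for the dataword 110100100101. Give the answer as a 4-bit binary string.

0011

Append 4 zeros: 1101001001010000. Divide by 11101 (XOR where the leading bit is 1):
  pos 0: 11010 XOR 11101 = 00111
  pos 2: 11101 XOR 11101 = 00000
  pos 9: 10100 XOR 11101 = 01001
  pos 10: 10010 XOR 11101 = 01111
  pos 11: 11110 XOR 11101 = 00011
Remainder (last 4 bits) = 0011. This is the CRC / FCS.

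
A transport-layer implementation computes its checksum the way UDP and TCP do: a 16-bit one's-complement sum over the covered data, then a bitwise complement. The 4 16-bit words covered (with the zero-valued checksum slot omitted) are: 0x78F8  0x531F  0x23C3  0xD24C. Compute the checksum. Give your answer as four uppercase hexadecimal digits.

3DD8

One's-complement addition (fold any carry out of bit 15 back into bit 0):
  0x78F8 + 0x531F = 0x0CC17
  0xCC17 + 0x23C3 = 0x0EFDA
  0xEFDA + 0xD24C = 0x1C226 → wrap carry → 0xC227
One's-complement sum = 0xC227.
Checksum = ~0xC227 & 0xFFFF = 0x3DD8.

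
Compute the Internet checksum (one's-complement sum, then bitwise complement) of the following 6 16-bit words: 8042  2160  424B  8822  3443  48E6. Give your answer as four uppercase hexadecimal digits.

16C6

One's-complement addition (fold any carry out of bit 15 back into bit 0):
  0x8042 + 0x2160 = 0x0A1A2
  0xA1A2 + 0x424B = 0x0E3ED
  0xE3ED + 0x8822 = 0x16C0F → wrap carry → 0x6C10
  0x6C10 + 0x3443 = 0x0A053
  0xA053 + 0x48E6 = 0x0E939
One's-complement sum = 0xE939.
Checksum = ~0xE939 & 0xFFFF = 0x16C6.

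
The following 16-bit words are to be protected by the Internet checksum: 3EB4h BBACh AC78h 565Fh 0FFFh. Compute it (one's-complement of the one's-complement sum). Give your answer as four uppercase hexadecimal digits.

One's-complement addition (fold any carry out of bit 15 back into bit 0):
  0x3EB4 + 0xBBAC = 0x0FA60
  0xFA60 + 0xAC78 = 0x1A6D8 → wrap carry → 0xA6D9
  0xA6D9 + 0x565F = 0x0FD38
  0xFD38 + 0x0FFF = 0x10D37 → wrap carry → 0x0D38
One's-complement sum = 0x0D38.
Checksum = ~0x0D38 & 0xFFFF = 0xF2C7.

F2C7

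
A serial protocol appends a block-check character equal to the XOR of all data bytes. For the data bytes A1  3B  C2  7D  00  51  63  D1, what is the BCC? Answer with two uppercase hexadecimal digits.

C6

XOR the bytes together:
  start with 0xA1
  0xA1 ⊕ 0x3B = 0x9A
  0x9A ⊕ 0xC2 = 0x58
  0x58 ⊕ 0x7D = 0x25
  0x25 ⊕ 0x00 = 0x25
  0x25 ⊕ 0x51 = 0x74
  0x74 ⊕ 0x63 = 0x17
  0x17 ⊕ 0xD1 = 0xC6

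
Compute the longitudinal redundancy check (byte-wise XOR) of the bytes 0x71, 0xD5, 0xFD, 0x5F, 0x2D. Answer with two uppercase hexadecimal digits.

2B

XOR the bytes together:
  start with 0x71
  0x71 ⊕ 0xD5 = 0xA4
  0xA4 ⊕ 0xFD = 0x59
  0x59 ⊕ 0x5F = 0x06
  0x06 ⊕ 0x2D = 0x2B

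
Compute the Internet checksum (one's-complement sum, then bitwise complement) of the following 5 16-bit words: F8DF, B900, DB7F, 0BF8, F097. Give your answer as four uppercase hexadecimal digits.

One's-complement addition (fold any carry out of bit 15 back into bit 0):
  0xF8DF + 0xB900 = 0x1B1DF → wrap carry → 0xB1E0
  0xB1E0 + 0xDB7F = 0x18D5F → wrap carry → 0x8D60
  0x8D60 + 0x0BF8 = 0x09958
  0x9958 + 0xF097 = 0x189EF → wrap carry → 0x89F0
One's-complement sum = 0x89F0.
Checksum = ~0x89F0 & 0xFFFF = 0x760F.

760F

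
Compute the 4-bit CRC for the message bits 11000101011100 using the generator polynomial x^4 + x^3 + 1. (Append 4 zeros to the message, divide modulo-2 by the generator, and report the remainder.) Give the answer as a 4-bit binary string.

1001

Append 4 zeros: 110001010111000000. Divide by 11001 (XOR where the leading bit is 1):
  pos 0: 11000 XOR 11001 = 00001
  pos 4: 11010 XOR 11001 = 00011
  pos 7: 11111 XOR 11001 = 00110
  pos 9: 11000 XOR 11001 = 00001
  pos 13: 10000 XOR 11001 = 01001
Remainder (last 4 bits) = 1001. This is the CRC / FCS.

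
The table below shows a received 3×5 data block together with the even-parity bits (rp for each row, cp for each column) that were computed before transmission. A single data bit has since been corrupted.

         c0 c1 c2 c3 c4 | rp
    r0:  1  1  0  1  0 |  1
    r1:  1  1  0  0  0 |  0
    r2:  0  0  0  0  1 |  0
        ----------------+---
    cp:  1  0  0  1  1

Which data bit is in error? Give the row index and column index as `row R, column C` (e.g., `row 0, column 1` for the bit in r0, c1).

Recompute each row's even parity and compare to rp:
  r0: data parity 1, sent rp 1 → ok
  r1: data parity 0, sent rp 0 → ok
  r2: data parity 1, sent rp 0 → mismatch
Recompute each column's even parity and compare to cp:
  c0: data parity 0, sent cp 1 → mismatch
  c1: data parity 0, sent cp 0 → ok
  c2: data parity 0, sent cp 0 → ok
  c3: data parity 1, sent cp 1 → ok
  c4: data parity 1, sent cp 1 → ok
Exactly one row (r2) and one column (c0) fail → the flipped bit is at their intersection.

row 2, column 0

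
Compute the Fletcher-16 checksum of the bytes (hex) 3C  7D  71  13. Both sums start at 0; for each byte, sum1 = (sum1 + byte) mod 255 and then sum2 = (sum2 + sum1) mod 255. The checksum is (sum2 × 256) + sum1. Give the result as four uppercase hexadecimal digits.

5F3E

Running sums (mod 255):
  after byte 0 (3C): sum1=60, sum2=60
  after byte 1 (7D): sum1=185, sum2=245
  after byte 2 (71): sum1=43, sum2=33
  after byte 3 (13): sum1=62, sum2=95
Checksum = sum2·256 + sum1 = 95·256 + 62 = 24382 = 0x5F3E.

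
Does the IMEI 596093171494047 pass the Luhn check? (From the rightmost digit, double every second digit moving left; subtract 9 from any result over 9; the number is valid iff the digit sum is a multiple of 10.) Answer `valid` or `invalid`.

invalid

From the right, keep odd positions and double even positions (subtract 9 from any doubled value over 9):
  doubled (positions 2,4,...): 8 8 8 5 6 0 9 → sum 44
  kept (positions 1,3,...): 7 0 9 1 1 9 6 5 → sum 38
Total = 82.
82 mod 10 = 2, so the number is invalid.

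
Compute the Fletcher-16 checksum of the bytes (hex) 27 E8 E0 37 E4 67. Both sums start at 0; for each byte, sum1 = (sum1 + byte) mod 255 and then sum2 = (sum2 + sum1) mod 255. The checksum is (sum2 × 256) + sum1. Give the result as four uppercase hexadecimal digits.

Running sums (mod 255):
  after byte 0 (27): sum1=39, sum2=39
  after byte 1 (E8): sum1=16, sum2=55
  after byte 2 (E0): sum1=240, sum2=40
  after byte 3 (37): sum1=40, sum2=80
  after byte 4 (E4): sum1=13, sum2=93
  after byte 5 (67): sum1=116, sum2=209
Checksum = sum2·256 + sum1 = 209·256 + 116 = 53620 = 0xD174.

D174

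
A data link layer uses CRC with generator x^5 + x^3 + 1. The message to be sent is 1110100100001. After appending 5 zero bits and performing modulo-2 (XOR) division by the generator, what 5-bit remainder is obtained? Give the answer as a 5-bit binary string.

11101

Append 5 zeros: 111010010000100000. Divide by 101001 (XOR where the leading bit is 1):
  pos 0: 111010 XOR 101001 = 010011
  pos 1: 100110 XOR 101001 = 001111
  pos 3: 111110 XOR 101001 = 010111
  pos 4: 101110 XOR 101001 = 000111
  pos 7: 111001 XOR 101001 = 010000
  pos 8: 100000 XOR 101001 = 001001
  pos 10: 100100 XOR 101001 = 001101
  pos 12: 110100 XOR 101001 = 011101
Remainder (last 5 bits) = 11101. This is the CRC / FCS.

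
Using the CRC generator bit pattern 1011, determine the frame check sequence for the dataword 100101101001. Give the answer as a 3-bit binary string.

111

Append 3 zeros: 100101101001000. Divide by 1011 (XOR where the leading bit is 1):
  pos 0: 1001 XOR 1011 = 0010
  pos 2: 1001 XOR 1011 = 0010
  pos 4: 1010 XOR 1011 = 0001
  pos 7: 1100 XOR 1011 = 0111
  pos 8: 1111 XOR 1011 = 0100
  pos 9: 1000 XOR 1011 = 0011
  pos 11: 1100 XOR 1011 = 0111
Remainder (last 3 bits) = 111. This is the CRC / FCS.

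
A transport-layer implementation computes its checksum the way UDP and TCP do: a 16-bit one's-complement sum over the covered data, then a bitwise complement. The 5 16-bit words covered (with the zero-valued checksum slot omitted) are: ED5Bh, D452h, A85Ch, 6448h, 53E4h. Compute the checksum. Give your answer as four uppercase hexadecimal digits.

DDC7

One's-complement addition (fold any carry out of bit 15 back into bit 0):
  0xED5B + 0xD452 = 0x1C1AD → wrap carry → 0xC1AE
  0xC1AE + 0xA85C = 0x16A0A → wrap carry → 0x6A0B
  0x6A0B + 0x6448 = 0x0CE53
  0xCE53 + 0x53E4 = 0x12237 → wrap carry → 0x2238
One's-complement sum = 0x2238.
Checksum = ~0x2238 & 0xFFFF = 0xDDC7.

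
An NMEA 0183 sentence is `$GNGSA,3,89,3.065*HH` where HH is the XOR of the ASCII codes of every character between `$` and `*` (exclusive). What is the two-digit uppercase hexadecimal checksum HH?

6C

XOR the ASCII codes of the payload characters:
  'G' = 0x47 → acc = 0x47
  'N' = 0x4E → acc = 0x09
  'G' = 0x47 → acc = 0x4E
  'S' = 0x53 → acc = 0x1D
  'A' = 0x41 → acc = 0x5C
  ',' = 0x2C → acc = 0x70
  '3' = 0x33 → acc = 0x43
  ',' = 0x2C → acc = 0x6F
  '8' = 0x38 → acc = 0x57
  '9' = 0x39 → acc = 0x6E
  ',' = 0x2C → acc = 0x42
  '3' = 0x33 → acc = 0x71
  '.' = 0x2E → acc = 0x5F
  '0' = 0x30 → acc = 0x6F
  '6' = 0x36 → acc = 0x59
  '5' = 0x35 → acc = 0x6C
Checksum = 0x6C.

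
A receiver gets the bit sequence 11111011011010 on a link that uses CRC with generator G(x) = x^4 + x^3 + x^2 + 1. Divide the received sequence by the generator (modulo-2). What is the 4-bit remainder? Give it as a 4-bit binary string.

0000

Modulo-2 division of 11111011011010 by 11101:
  pos 0: 11111 XOR 11101 = 00010
  pos 3: 10011 XOR 11101 = 01110
  pos 4: 11100 XOR 11101 = 00001
  pos 8: 11101 XOR 11101 = 00000
Remainder = 0000 (zero — the frame passes the CRC check).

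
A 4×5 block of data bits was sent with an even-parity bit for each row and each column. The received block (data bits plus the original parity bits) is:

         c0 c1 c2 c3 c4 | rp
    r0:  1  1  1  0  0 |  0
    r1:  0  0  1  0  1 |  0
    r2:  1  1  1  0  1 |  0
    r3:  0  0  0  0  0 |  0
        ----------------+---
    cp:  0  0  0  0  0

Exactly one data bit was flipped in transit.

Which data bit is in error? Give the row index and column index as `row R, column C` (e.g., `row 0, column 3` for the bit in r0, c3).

row 0, column 2

Recompute each row's even parity and compare to rp:
  r0: data parity 1, sent rp 0 → mismatch
  r1: data parity 0, sent rp 0 → ok
  r2: data parity 0, sent rp 0 → ok
  r3: data parity 0, sent rp 0 → ok
Recompute each column's even parity and compare to cp:
  c0: data parity 0, sent cp 0 → ok
  c1: data parity 0, sent cp 0 → ok
  c2: data parity 1, sent cp 0 → mismatch
  c3: data parity 0, sent cp 0 → ok
  c4: data parity 0, sent cp 0 → ok
Exactly one row (r0) and one column (c2) fail → the flipped bit is at their intersection.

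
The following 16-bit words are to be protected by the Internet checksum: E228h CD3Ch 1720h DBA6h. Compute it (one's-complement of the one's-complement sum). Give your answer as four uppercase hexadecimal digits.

5DD3

One's-complement addition (fold any carry out of bit 15 back into bit 0):
  0xE228 + 0xCD3C = 0x1AF64 → wrap carry → 0xAF65
  0xAF65 + 0x1720 = 0x0C685
  0xC685 + 0xDBA6 = 0x1A22B → wrap carry → 0xA22C
One's-complement sum = 0xA22C.
Checksum = ~0xA22C & 0xFFFF = 0x5DD3.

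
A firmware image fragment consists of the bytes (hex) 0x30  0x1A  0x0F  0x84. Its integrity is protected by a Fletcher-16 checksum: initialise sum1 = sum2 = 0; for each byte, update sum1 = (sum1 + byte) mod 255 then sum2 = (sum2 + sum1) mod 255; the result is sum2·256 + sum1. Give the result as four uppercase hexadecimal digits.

B1DD

Running sums (mod 255):
  after byte 0 (0x30): sum1=48, sum2=48
  after byte 1 (0x1A): sum1=74, sum2=122
  after byte 2 (0x0F): sum1=89, sum2=211
  after byte 3 (0x84): sum1=221, sum2=177
Checksum = sum2·256 + sum1 = 177·256 + 221 = 45533 = 0xB1DD.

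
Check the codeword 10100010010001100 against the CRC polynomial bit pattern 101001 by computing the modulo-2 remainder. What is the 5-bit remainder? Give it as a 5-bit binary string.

11101

Modulo-2 division of 10100010010001100 by 101001:
  pos 0: 101000 XOR 101001 = 000001
  pos 5: 110010 XOR 101001 = 011011
  pos 6: 110110 XOR 101001 = 011111
  pos 7: 111110 XOR 101001 = 010111
  pos 8: 101111 XOR 101001 = 000110
  pos 11: 110100 XOR 101001 = 011101
Remainder = 11101 (nonzero — an error is detected).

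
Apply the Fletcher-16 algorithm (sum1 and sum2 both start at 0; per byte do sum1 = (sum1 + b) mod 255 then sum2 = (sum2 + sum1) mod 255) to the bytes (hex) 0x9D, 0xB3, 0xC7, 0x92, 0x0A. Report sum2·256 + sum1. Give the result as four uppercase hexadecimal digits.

Running sums (mod 255):
  after byte 0 (0x9D): sum1=157, sum2=157
  after byte 1 (0xB3): sum1=81, sum2=238
  after byte 2 (0xC7): sum1=25, sum2=8
  after byte 3 (0x92): sum1=171, sum2=179
  after byte 4 (0x0A): sum1=181, sum2=105
Checksum = sum2·256 + sum1 = 105·256 + 181 = 27061 = 0x69B5.

69B5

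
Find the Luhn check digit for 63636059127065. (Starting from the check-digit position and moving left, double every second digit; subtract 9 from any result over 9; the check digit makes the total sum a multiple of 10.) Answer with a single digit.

7

Partial digits right→left: 5 6 0 7 2 1 9 5 0 6 3 6 3 6
Double every second digit counting from the check-digit position (so the 1st, 3rd, 5th, ... of the partial from the right).
  doubled (with −9 where >9): 1 0 4 9 0 6 6 → sum 26
  kept as-is: 6 7 1 5 6 6 6 → sum 37
Total = 26 + 37 = 63.
Check digit = (10 − (63 mod 10)) mod 10 = 7.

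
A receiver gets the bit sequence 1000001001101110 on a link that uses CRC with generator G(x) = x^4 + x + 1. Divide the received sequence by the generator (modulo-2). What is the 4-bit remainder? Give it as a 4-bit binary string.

1111

Modulo-2 division of 1000001001101110 by 10011:
  pos 0: 10000 XOR 10011 = 00011
  pos 3: 11010 XOR 10011 = 01001
  pos 4: 10010 XOR 10011 = 00001
  pos 8: 11101 XOR 10011 = 01110
  pos 9: 11101 XOR 10011 = 01110
  pos 10: 11101 XOR 10011 = 01110
  pos 11: 11100 XOR 10011 = 01111
Remainder = 1111 (nonzero — an error is detected).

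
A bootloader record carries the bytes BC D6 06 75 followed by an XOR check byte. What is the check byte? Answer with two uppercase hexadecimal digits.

XOR the bytes together:
  start with 0xBC
  0xBC ⊕ 0xD6 = 0x6A
  0x6A ⊕ 0x06 = 0x6C
  0x6C ⊕ 0x75 = 0x19

19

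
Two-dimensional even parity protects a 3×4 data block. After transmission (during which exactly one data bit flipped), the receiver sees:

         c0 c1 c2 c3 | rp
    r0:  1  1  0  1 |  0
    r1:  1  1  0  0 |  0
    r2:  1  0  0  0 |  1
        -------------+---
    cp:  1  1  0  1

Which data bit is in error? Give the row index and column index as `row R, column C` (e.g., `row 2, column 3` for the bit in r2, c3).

Recompute each row's even parity and compare to rp:
  r0: data parity 1, sent rp 0 → mismatch
  r1: data parity 0, sent rp 0 → ok
  r2: data parity 1, sent rp 1 → ok
Recompute each column's even parity and compare to cp:
  c0: data parity 1, sent cp 1 → ok
  c1: data parity 0, sent cp 1 → mismatch
  c2: data parity 0, sent cp 0 → ok
  c3: data parity 1, sent cp 1 → ok
Exactly one row (r0) and one column (c1) fail → the flipped bit is at their intersection.

row 0, column 1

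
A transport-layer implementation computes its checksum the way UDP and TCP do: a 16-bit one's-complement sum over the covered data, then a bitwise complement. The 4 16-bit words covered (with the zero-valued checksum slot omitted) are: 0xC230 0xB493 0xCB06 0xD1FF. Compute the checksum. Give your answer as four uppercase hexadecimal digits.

One's-complement addition (fold any carry out of bit 15 back into bit 0):
  0xC230 + 0xB493 = 0x176C3 → wrap carry → 0x76C4
  0x76C4 + 0xCB06 = 0x141CA → wrap carry → 0x41CB
  0x41CB + 0xD1FF = 0x113CA → wrap carry → 0x13CB
One's-complement sum = 0x13CB.
Checksum = ~0x13CB & 0xFFFF = 0xEC34.

EC34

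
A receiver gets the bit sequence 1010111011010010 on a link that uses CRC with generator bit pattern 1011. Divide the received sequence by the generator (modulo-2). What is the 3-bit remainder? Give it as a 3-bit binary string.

Modulo-2 division of 1010111011010010 by 1011:
  pos 0: 1010 XOR 1011 = 0001
  pos 3: 1111 XOR 1011 = 0100
  pos 4: 1000 XOR 1011 = 0011
  pos 6: 1111 XOR 1011 = 0100
  pos 7: 1000 XOR 1011 = 0011
  pos 9: 1110 XOR 1011 = 0101
  pos 10: 1010 XOR 1011 = 0001
Remainder = 110 (nonzero — an error is detected).

110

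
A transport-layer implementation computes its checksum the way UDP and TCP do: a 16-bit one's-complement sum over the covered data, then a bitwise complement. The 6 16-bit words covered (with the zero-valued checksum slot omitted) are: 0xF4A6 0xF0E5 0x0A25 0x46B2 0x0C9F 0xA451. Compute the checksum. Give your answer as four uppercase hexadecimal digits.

18AB

One's-complement addition (fold any carry out of bit 15 back into bit 0):
  0xF4A6 + 0xF0E5 = 0x1E58B → wrap carry → 0xE58C
  0xE58C + 0x0A25 = 0x0EFB1
  0xEFB1 + 0x46B2 = 0x13663 → wrap carry → 0x3664
  0x3664 + 0x0C9F = 0x04303
  0x4303 + 0xA451 = 0x0E754
One's-complement sum = 0xE754.
Checksum = ~0xE754 & 0xFFFF = 0x18AB.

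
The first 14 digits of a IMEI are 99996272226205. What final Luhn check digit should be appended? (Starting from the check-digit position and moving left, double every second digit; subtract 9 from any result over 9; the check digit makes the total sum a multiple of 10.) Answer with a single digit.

Partial digits right→left: 5 0 2 6 2 2 2 7 2 6 9 9 9 9
Double every second digit counting from the check-digit position (so the 1st, 3rd, 5th, ... of the partial from the right).
  doubled (with −9 where >9): 1 4 4 4 4 9 9 → sum 35
  kept as-is: 0 6 2 7 6 9 9 → sum 39
Total = 35 + 39 = 74.
Check digit = (10 − (74 mod 10)) mod 10 = 6.

6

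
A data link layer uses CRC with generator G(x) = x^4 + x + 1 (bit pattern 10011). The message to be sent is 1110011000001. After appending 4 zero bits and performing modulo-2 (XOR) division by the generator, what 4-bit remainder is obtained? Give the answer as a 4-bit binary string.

Append 4 zeros: 11100110000010000. Divide by 10011 (XOR where the leading bit is 1):
  pos 0: 11100 XOR 10011 = 01111
  pos 1: 11111 XOR 10011 = 01100
  pos 2: 11001 XOR 10011 = 01010
  pos 3: 10100 XOR 10011 = 00111
  pos 5: 11100 XOR 10011 = 01111
  pos 6: 11110 XOR 10011 = 01101
  pos 7: 11010 XOR 10011 = 01001
  pos 8: 10011 XOR 10011 = 00000
Remainder (last 4 bits) = 0000. This is the CRC / FCS.

0000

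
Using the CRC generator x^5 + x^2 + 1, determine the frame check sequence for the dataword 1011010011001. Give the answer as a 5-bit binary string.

Append 5 zeros: 101101001100100000. Divide by 100101 (XOR where the leading bit is 1):
  pos 0: 101101 XOR 100101 = 001000
  pos 2: 100000 XOR 100101 = 000101
  pos 5: 101110 XOR 100101 = 001011
  pos 7: 101101 XOR 100101 = 001000
  pos 9: 100000 XOR 100101 = 000101
  pos 12: 101000 XOR 100101 = 001101
Remainder (last 5 bits) = 01101. This is the CRC / FCS.

01101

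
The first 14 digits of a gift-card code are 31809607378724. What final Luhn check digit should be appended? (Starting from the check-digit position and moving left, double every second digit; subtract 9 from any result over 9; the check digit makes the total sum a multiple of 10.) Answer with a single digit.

9

Partial digits right→left: 4 2 7 8 7 3 7 0 6 9 0 8 1 3
Double every second digit counting from the check-digit position (so the 1st, 3rd, 5th, ... of the partial from the right).
  doubled (with −9 where >9): 8 5 5 5 3 0 2 → sum 28
  kept as-is: 2 8 3 0 9 8 3 → sum 33
Total = 28 + 33 = 61.
Check digit = (10 − (61 mod 10)) mod 10 = 9.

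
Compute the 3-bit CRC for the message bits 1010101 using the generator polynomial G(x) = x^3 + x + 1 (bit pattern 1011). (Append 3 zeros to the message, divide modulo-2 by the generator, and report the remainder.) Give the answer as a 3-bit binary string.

Append 3 zeros: 1010101000. Divide by 1011 (XOR where the leading bit is 1):
  pos 0: 1010 XOR 1011 = 0001
  pos 3: 1101 XOR 1011 = 0110
  pos 4: 1100 XOR 1011 = 0111
  pos 5: 1110 XOR 1011 = 0101
  pos 6: 1010 XOR 1011 = 0001
Remainder (last 3 bits) = 001. This is the CRC / FCS.

001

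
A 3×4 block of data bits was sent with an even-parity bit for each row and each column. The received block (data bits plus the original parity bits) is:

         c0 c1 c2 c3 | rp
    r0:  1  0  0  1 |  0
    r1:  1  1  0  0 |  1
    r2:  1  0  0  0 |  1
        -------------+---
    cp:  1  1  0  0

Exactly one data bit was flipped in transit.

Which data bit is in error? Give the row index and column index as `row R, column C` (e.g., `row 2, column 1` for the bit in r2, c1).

Recompute each row's even parity and compare to rp:
  r0: data parity 0, sent rp 0 → ok
  r1: data parity 0, sent rp 1 → mismatch
  r2: data parity 1, sent rp 1 → ok
Recompute each column's even parity and compare to cp:
  c0: data parity 1, sent cp 1 → ok
  c1: data parity 1, sent cp 1 → ok
  c2: data parity 0, sent cp 0 → ok
  c3: data parity 1, sent cp 0 → mismatch
Exactly one row (r1) and one column (c3) fail → the flipped bit is at their intersection.

row 1, column 3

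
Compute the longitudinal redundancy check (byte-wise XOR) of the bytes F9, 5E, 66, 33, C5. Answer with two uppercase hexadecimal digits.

XOR the bytes together:
  start with 0xF9
  0xF9 ⊕ 0x5E = 0xA7
  0xA7 ⊕ 0x66 = 0xC1
  0xC1 ⊕ 0x33 = 0xF2
  0xF2 ⊕ 0xC5 = 0x37

37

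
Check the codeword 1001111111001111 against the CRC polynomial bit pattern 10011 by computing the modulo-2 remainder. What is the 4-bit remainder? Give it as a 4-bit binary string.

0000

Modulo-2 division of 1001111111001111 by 10011:
  pos 0: 10011 XOR 10011 = 00000
  pos 5: 11111 XOR 10011 = 01100
  pos 6: 11000 XOR 10011 = 01011
  pos 7: 10110 XOR 10011 = 00101
  pos 9: 10111 XOR 10011 = 00100
  pos 11: 10011 XOR 10011 = 00000
Remainder = 0000 (zero — the frame passes the CRC check).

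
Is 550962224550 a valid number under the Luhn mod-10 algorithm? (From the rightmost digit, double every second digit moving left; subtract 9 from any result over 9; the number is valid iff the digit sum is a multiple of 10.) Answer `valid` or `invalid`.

valid

From the right, keep odd positions and double even positions (subtract 9 from any doubled value over 9):
  doubled (positions 2,4,...): 1 8 4 3 0 1 → sum 17
  kept (positions 1,3,...): 0 5 2 2 9 5 → sum 23
Total = 40.
40 mod 10 = 0, so the number is valid.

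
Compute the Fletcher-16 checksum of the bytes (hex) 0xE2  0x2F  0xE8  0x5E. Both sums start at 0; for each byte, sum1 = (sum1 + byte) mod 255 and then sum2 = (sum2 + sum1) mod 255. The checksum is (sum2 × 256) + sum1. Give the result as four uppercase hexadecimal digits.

Running sums (mod 255):
  after byte 0 (0xE2): sum1=226, sum2=226
  after byte 1 (0x2F): sum1=18, sum2=244
  after byte 2 (0xE8): sum1=250, sum2=239
  after byte 3 (0x5E): sum1=89, sum2=73
Checksum = sum2·256 + sum1 = 73·256 + 89 = 18777 = 0x4959.

4959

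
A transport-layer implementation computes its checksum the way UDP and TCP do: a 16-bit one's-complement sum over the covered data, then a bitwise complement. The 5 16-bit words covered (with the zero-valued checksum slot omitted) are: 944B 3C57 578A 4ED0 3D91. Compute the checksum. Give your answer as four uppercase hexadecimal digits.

4B71

One's-complement addition (fold any carry out of bit 15 back into bit 0):
  0x944B + 0x3C57 = 0x0D0A2
  0xD0A2 + 0x578A = 0x1282C → wrap carry → 0x282D
  0x282D + 0x4ED0 = 0x076FD
  0x76FD + 0x3D91 = 0x0B48E
One's-complement sum = 0xB48E.
Checksum = ~0xB48E & 0xFFFF = 0x4B71.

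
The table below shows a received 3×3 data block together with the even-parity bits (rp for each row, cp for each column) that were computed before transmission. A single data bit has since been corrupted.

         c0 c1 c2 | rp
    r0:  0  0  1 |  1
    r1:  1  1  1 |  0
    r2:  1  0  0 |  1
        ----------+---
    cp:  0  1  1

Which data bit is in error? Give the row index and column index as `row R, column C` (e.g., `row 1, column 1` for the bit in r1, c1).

Recompute each row's even parity and compare to rp:
  r0: data parity 1, sent rp 1 → ok
  r1: data parity 1, sent rp 0 → mismatch
  r2: data parity 1, sent rp 1 → ok
Recompute each column's even parity and compare to cp:
  c0: data parity 0, sent cp 0 → ok
  c1: data parity 1, sent cp 1 → ok
  c2: data parity 0, sent cp 1 → mismatch
Exactly one row (r1) and one column (c2) fail → the flipped bit is at their intersection.

row 1, column 2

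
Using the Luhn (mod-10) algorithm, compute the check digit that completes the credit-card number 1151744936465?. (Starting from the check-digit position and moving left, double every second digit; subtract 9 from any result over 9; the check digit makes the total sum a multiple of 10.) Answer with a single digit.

Partial digits right→left: 5 6 4 6 3 9 4 4 7 1 5 1 1
Double every second digit counting from the check-digit position (so the 1st, 3rd, 5th, ... of the partial from the right).
  doubled (with −9 where >9): 1 8 6 8 5 1 2 → sum 31
  kept as-is: 6 6 9 4 1 1 → sum 27
Total = 31 + 27 = 58.
Check digit = (10 − (58 mod 10)) mod 10 = 2.

2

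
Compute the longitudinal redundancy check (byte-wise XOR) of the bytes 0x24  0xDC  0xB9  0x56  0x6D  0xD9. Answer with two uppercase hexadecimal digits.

XOR the bytes together:
  start with 0x24
  0x24 ⊕ 0xDC = 0xF8
  0xF8 ⊕ 0xB9 = 0x41
  0x41 ⊕ 0x56 = 0x17
  0x17 ⊕ 0x6D = 0x7A
  0x7A ⊕ 0xD9 = 0xA3

A3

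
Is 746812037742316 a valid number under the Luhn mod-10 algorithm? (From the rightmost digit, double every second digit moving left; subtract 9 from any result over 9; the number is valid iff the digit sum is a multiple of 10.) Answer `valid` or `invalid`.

valid

From the right, keep odd positions and double even positions (subtract 9 from any doubled value over 9):
  doubled (positions 2,4,...): 2 4 5 6 4 7 8 → sum 36
  kept (positions 1,3,...): 6 3 4 7 0 1 6 7 → sum 34
Total = 70.
70 mod 10 = 0, so the number is valid.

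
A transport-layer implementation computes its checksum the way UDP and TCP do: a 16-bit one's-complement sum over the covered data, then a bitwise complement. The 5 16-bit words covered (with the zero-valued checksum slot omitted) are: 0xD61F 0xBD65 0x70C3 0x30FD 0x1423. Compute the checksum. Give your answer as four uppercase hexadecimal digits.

One's-complement addition (fold any carry out of bit 15 back into bit 0):
  0xD61F + 0xBD65 = 0x19384 → wrap carry → 0x9385
  0x9385 + 0x70C3 = 0x10448 → wrap carry → 0x0449
  0x0449 + 0x30FD = 0x03546
  0x3546 + 0x1423 = 0x04969
One's-complement sum = 0x4969.
Checksum = ~0x4969 & 0xFFFF = 0xB696.

B696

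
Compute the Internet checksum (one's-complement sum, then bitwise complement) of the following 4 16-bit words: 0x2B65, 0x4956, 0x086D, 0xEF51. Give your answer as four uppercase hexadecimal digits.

9385

One's-complement addition (fold any carry out of bit 15 back into bit 0):
  0x2B65 + 0x4956 = 0x074BB
  0x74BB + 0x086D = 0x07D28
  0x7D28 + 0xEF51 = 0x16C79 → wrap carry → 0x6C7A
One's-complement sum = 0x6C7A.
Checksum = ~0x6C7A & 0xFFFF = 0x9385.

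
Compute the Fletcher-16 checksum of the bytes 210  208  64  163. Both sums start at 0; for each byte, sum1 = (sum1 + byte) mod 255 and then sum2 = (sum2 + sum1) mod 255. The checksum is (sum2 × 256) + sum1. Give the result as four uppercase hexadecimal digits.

Running sums (mod 255):
  after byte 0 (210): sum1=210, sum2=210
  after byte 1 (208): sum1=163, sum2=118
  after byte 2 (64): sum1=227, sum2=90
  after byte 3 (163): sum1=135, sum2=225
Checksum = sum2·256 + sum1 = 225·256 + 135 = 57735 = 0xE187.

E187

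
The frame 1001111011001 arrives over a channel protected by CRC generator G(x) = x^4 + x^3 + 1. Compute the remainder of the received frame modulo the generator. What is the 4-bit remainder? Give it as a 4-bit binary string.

0000

Modulo-2 division of 1001111011001 by 11001:
  pos 0: 10011 XOR 11001 = 01010
  pos 1: 10101 XOR 11001 = 01100
  pos 2: 11001 XOR 11001 = 00000
  pos 8: 11001 XOR 11001 = 00000
Remainder = 0000 (zero — the frame passes the CRC check).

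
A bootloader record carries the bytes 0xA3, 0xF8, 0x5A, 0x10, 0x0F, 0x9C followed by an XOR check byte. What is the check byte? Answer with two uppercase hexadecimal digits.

XOR the bytes together:
  start with 0xA3
  0xA3 ⊕ 0xF8 = 0x5B
  0x5B ⊕ 0x5A = 0x01
  0x01 ⊕ 0x10 = 0x11
  0x11 ⊕ 0x0F = 0x1E
  0x1E ⊕ 0x9C = 0x82

82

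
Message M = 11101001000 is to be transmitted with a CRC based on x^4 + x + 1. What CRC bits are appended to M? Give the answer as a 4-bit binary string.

Append 4 zeros: 111010010000000. Divide by 10011 (XOR where the leading bit is 1):
  pos 0: 11101 XOR 10011 = 01110
  pos 1: 11100 XOR 10011 = 01111
  pos 2: 11110 XOR 10011 = 01101
  pos 3: 11011 XOR 10011 = 01000
  pos 4: 10000 XOR 10011 = 00011
  pos 7: 11000 XOR 10011 = 01011
  pos 8: 10110 XOR 10011 = 00101
  pos 10: 10100 XOR 10011 = 00111
Remainder (last 4 bits) = 0111. This is the CRC / FCS.

0111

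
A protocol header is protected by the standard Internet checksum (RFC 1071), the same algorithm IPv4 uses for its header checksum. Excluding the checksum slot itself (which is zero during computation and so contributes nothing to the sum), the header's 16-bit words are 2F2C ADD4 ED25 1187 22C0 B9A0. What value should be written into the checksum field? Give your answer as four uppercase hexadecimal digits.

47F1

One's-complement addition (fold any carry out of bit 15 back into bit 0):
  0x2F2C + 0xADD4 = 0x0DD00
  0xDD00 + 0xED25 = 0x1CA25 → wrap carry → 0xCA26
  0xCA26 + 0x1187 = 0x0DBAD
  0xDBAD + 0x22C0 = 0x0FE6D
  0xFE6D + 0xB9A0 = 0x1B80D → wrap carry → 0xB80E
One's-complement sum = 0xB80E.
Checksum = ~0xB80E & 0xFFFF = 0x47F1.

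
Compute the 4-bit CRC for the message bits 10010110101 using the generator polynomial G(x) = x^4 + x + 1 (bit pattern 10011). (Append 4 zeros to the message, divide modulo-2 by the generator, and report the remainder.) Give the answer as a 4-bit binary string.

0111

Append 4 zeros: 100101101010000. Divide by 10011 (XOR where the leading bit is 1):
  pos 0: 10010 XOR 10011 = 00001
  pos 4: 11101 XOR 10011 = 01110
  pos 5: 11100 XOR 10011 = 01111
  pos 6: 11111 XOR 10011 = 01100
  pos 7: 11000 XOR 10011 = 01011
  pos 8: 10110 XOR 10011 = 00101
  pos 10: 10100 XOR 10011 = 00111
Remainder (last 4 bits) = 0111. This is the CRC / FCS.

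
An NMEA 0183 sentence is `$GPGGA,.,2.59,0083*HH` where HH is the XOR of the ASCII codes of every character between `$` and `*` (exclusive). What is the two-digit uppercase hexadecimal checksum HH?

XOR the ASCII codes of the payload characters:
  'G' = 0x47 → acc = 0x47
  'P' = 0x50 → acc = 0x17
  'G' = 0x47 → acc = 0x50
  'G' = 0x47 → acc = 0x17
  'A' = 0x41 → acc = 0x56
  ',' = 0x2C → acc = 0x7A
  '.' = 0x2E → acc = 0x54
  ',' = 0x2C → acc = 0x78
  '2' = 0x32 → acc = 0x4A
  '.' = 0x2E → acc = 0x64
  '5' = 0x35 → acc = 0x51
  '9' = 0x39 → acc = 0x68
  ',' = 0x2C → acc = 0x44
  '0' = 0x30 → acc = 0x74
  '0' = 0x30 → acc = 0x44
  '8' = 0x38 → acc = 0x7C
  '3' = 0x33 → acc = 0x4F
Checksum = 0x4F.

4F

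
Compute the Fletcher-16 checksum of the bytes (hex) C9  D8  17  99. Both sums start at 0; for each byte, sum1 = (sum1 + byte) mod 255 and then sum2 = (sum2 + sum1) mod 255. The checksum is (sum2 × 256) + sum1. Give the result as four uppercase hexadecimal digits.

Running sums (mod 255):
  after byte 0 (C9): sum1=201, sum2=201
  after byte 1 (D8): sum1=162, sum2=108
  after byte 2 (17): sum1=185, sum2=38
  after byte 3 (99): sum1=83, sum2=121
Checksum = sum2·256 + sum1 = 121·256 + 83 = 31059 = 0x7953.

7953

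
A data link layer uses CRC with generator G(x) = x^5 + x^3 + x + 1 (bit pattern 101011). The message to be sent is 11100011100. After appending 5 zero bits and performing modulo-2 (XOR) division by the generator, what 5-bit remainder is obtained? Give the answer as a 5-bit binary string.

Append 5 zeros: 1110001110000000. Divide by 101011 (XOR where the leading bit is 1):
  pos 0: 111000 XOR 101011 = 010011
  pos 1: 100111 XOR 101011 = 001100
  pos 3: 110011 XOR 101011 = 011000
  pos 4: 110000 XOR 101011 = 011011
  pos 5: 110110 XOR 101011 = 011101
  pos 6: 111010 XOR 101011 = 010001
  pos 7: 100010 XOR 101011 = 001001
  pos 9: 100100 XOR 101011 = 001111
Remainder (last 5 bits) = 11110. This is the CRC / FCS.

11110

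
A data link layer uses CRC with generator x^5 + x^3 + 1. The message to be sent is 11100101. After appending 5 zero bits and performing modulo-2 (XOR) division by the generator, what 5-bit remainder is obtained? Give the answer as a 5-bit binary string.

00110

Append 5 zeros: 1110010100000. Divide by 101001 (XOR where the leading bit is 1):
  pos 0: 111001 XOR 101001 = 010000
  pos 1: 100000 XOR 101001 = 001001
  pos 3: 100110 XOR 101001 = 001111
  pos 5: 111100 XOR 101001 = 010101
  pos 6: 101010 XOR 101001 = 000011
Remainder (last 5 bits) = 00110. This is the CRC / FCS.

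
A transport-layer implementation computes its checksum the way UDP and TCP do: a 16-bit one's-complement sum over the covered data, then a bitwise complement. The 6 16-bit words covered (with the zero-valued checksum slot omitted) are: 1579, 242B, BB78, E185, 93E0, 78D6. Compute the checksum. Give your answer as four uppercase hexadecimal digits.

One's-complement addition (fold any carry out of bit 15 back into bit 0):
  0x1579 + 0x242B = 0x039A4
  0x39A4 + 0xBB78 = 0x0F51C
  0xF51C + 0xE185 = 0x1D6A1 → wrap carry → 0xD6A2
  0xD6A2 + 0x93E0 = 0x16A82 → wrap carry → 0x6A83
  0x6A83 + 0x78D6 = 0x0E359
One's-complement sum = 0xE359.
Checksum = ~0xE359 & 0xFFFF = 0x1CA6.

1CA6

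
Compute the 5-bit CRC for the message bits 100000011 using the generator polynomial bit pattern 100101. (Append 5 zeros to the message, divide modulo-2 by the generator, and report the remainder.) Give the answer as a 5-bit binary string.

Append 5 zeros: 10000001100000. Divide by 100101 (XOR where the leading bit is 1):
  pos 0: 100000 XOR 100101 = 000101
  pos 3: 101011 XOR 100101 = 001110
  pos 5: 111000 XOR 100101 = 011101
  pos 6: 111010 XOR 100101 = 011111
  pos 7: 111110 XOR 100101 = 011011
  pos 8: 110110 XOR 100101 = 010011
Remainder (last 5 bits) = 10011. This is the CRC / FCS.

10011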